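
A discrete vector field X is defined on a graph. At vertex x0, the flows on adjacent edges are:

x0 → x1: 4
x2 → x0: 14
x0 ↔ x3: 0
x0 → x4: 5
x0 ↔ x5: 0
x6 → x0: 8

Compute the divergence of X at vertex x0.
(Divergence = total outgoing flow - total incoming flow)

Divergence = sum of outgoing flows = 4 + (-14) + 0 + 5 + 0 + (-8) = -13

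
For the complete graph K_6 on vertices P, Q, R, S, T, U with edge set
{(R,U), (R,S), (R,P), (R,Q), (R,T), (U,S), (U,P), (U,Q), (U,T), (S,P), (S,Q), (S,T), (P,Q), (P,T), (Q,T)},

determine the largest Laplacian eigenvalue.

For the complete graph K_n, L = nI − J (J = all-ones matrix). J has eigenvalues n (once, eigenvector 𝟙) and 0 (multiplicity n−1), so L has eigenvalues 0 (once) and n (multiplicity n−1). Here n = 6: eigenvalue 0 once and 6 with multiplicity 5.
Laplacian eigenvalues: [0.0, 6.0, 6.0, 6.0, 6.0, 6.0]. Largest eigenvalue (spectral radius) = 6.0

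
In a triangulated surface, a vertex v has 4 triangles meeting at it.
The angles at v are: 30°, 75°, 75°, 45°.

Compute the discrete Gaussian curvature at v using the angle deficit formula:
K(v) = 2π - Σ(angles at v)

Sum of angles = 225°. K = 360° - 225° = 135° = 3π/4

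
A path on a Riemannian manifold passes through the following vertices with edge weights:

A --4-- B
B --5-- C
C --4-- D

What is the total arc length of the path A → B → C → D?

Arc length = 4 + 5 + 4 = 13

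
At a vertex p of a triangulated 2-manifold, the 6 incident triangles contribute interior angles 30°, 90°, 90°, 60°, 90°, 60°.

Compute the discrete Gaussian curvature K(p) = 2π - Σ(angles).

Sum of angles = 420°. K = 360° - 420° = -60° = -π/3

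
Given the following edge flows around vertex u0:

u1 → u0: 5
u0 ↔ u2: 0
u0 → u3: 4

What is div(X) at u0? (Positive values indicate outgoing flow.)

Divergence = sum of outgoing flows = (-5) + 0 + 4 = -1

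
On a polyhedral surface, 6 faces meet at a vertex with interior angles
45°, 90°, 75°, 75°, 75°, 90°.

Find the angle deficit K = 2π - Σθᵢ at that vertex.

Sum of angles = 450°. K = 360° - 450° = -90°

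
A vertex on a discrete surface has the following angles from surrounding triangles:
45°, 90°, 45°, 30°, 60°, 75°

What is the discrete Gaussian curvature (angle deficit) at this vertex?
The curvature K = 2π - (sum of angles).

Sum of angles = 345°. K = 360° - 345° = 15° = π/12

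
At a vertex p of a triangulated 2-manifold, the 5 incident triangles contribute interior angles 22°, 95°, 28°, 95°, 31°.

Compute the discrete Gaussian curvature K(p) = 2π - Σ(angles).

Sum of angles = 271°. K = 360° - 271° = 89° = 89π/180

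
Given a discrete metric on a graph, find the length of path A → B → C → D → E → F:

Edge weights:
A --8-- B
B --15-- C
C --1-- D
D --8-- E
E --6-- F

Arc length = 8 + 15 + 1 + 8 + 6 = 38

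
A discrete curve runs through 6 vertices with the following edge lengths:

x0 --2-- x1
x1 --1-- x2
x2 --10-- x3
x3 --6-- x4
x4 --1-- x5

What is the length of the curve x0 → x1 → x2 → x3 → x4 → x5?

Arc length = 2 + 1 + 10 + 6 + 1 = 20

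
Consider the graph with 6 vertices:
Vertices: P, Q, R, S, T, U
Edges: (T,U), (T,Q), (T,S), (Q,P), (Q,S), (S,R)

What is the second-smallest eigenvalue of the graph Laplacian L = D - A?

Degrees: deg(P) = 1, deg(Q) = 3, deg(R) = 1, deg(S) = 3, deg(T) = 3, deg(U) = 1.
L = D − A with rows/columns ordered (P, Q, R, S, T, U):
  [ 1, -1,  0,  0,  0,  0]
  [-1,  3,  0, -1, -1,  0]
  [ 0,  0,  1, -1,  0,  0]
  [ 0, -1, -1,  3, -1,  0]
  [ 0, -1,  0, -1,  3, -1]
  [ 0,  0,  0,  0, -1,  1]
Characteristic polynomial: det(λI − L) = λ(λ² − 5λ + 3)²(λ − 2).
Roots: λ = 0; (λ² − 5λ + 3) = 0 ⇒ λ = (5 ± √13)/2 ≈ 0.6972, 4.3028 (multiplicity 2); (λ − 2) = 0 ⇒ λ = 2.
(Check: the roots sum (with multiplicity) to 12, matching trace L = Σdeg = 2·6 = 12.)
Laplacian eigenvalues: [0.0, 0.6972, 0.6972, 2.0, 4.3028, 4.3028]. Algebraic connectivity (smallest non-zero eigenvalue) = 0.6972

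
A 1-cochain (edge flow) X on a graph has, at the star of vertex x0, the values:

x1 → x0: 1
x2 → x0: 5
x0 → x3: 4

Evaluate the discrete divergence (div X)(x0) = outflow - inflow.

Divergence = sum of outgoing flows = (-1) + (-5) + 4 = -2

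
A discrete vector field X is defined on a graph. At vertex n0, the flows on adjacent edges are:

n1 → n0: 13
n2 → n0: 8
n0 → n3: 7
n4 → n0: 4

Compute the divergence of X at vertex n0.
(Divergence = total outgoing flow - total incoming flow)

Divergence = sum of outgoing flows = (-13) + (-8) + 7 + (-4) = -18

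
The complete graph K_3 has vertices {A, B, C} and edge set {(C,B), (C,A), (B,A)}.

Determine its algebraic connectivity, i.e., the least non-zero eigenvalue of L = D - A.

For the complete graph K_n, L = nI − J (J = all-ones matrix). J has eigenvalues n (once, eigenvector 𝟙) and 0 (multiplicity n−1), so L has eigenvalues 0 (once) and n (multiplicity n−1). Here n = 3: eigenvalue 0 once and 3 with multiplicity 2.
Laplacian eigenvalues: [0.0, 3.0, 3.0]. Algebraic connectivity (smallest non-zero eigenvalue) = 3.0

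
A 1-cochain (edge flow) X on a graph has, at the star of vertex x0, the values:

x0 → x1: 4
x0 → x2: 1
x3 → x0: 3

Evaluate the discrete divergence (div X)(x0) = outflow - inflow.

Divergence = sum of outgoing flows = 4 + 1 + (-3) = 2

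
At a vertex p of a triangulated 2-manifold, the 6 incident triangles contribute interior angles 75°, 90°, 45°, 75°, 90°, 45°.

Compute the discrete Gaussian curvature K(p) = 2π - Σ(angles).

Sum of angles = 420°. K = 360° - 420° = -60°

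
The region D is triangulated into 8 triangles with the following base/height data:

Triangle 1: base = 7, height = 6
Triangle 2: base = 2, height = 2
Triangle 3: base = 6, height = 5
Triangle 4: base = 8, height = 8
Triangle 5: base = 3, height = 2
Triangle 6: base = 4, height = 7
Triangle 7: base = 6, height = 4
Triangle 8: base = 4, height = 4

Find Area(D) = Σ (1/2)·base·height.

(1/2)×7×6 + (1/2)×2×2 + (1/2)×6×5 + (1/2)×8×8 + (1/2)×3×2 + (1/2)×4×7 + (1/2)×6×4 + (1/2)×4×4 = 107.0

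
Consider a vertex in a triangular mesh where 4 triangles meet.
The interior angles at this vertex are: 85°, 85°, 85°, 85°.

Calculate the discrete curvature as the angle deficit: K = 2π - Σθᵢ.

Sum of angles = 340°. K = 360° - 340° = 20° = π/9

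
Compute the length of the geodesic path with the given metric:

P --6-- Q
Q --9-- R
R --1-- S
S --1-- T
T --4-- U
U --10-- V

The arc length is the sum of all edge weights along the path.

Arc length = 6 + 9 + 1 + 1 + 4 + 10 = 31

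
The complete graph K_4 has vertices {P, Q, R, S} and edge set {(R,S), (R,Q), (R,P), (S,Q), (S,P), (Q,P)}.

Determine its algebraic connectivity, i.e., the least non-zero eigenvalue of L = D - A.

For the complete graph K_n, L = nI − J (J = all-ones matrix). J has eigenvalues n (once, eigenvector 𝟙) and 0 (multiplicity n−1), so L has eigenvalues 0 (once) and n (multiplicity n−1). Here n = 4: eigenvalue 0 once and 4 with multiplicity 3.
Laplacian eigenvalues: [0.0, 4.0, 4.0, 4.0]. Algebraic connectivity (smallest non-zero eigenvalue) = 4.0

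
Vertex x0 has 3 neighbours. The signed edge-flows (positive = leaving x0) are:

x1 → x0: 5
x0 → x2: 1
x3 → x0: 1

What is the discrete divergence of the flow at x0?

Divergence = sum of outgoing flows = (-5) + 1 + (-1) = -5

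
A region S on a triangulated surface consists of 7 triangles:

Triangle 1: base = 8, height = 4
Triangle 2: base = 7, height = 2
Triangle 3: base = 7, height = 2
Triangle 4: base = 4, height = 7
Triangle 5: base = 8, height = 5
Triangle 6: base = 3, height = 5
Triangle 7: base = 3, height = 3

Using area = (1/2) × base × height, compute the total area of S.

(1/2)×8×4 + (1/2)×7×2 + (1/2)×7×2 + (1/2)×4×7 + (1/2)×8×5 + (1/2)×3×5 + (1/2)×3×3 = 76.0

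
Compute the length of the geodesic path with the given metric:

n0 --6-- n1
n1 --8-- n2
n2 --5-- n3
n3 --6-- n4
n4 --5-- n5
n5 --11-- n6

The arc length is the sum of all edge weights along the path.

Arc length = 6 + 8 + 5 + 6 + 5 + 11 = 41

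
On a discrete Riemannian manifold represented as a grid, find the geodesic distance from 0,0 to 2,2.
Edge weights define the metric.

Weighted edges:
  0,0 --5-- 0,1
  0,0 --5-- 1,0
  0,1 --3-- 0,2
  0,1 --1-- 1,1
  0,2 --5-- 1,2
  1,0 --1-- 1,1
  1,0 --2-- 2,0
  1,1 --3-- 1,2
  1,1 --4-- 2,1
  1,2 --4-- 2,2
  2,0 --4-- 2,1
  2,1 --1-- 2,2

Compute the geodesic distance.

Shortest path: 0,0 → 0,1 → 1,1 → 2,1 → 2,2, total weight = 11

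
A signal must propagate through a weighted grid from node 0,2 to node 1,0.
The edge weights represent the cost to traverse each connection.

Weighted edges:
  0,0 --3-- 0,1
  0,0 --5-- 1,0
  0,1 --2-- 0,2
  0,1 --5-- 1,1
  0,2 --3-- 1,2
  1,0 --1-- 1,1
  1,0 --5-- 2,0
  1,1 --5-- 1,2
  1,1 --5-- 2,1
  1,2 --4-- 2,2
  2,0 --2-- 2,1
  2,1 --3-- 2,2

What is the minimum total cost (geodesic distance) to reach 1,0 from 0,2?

Shortest path: 0,2 → 0,1 → 1,1 → 1,0, total weight = 8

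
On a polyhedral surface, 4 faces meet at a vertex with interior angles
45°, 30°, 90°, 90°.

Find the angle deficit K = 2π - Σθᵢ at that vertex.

Sum of angles = 255°. K = 360° - 255° = 105° = 7π/12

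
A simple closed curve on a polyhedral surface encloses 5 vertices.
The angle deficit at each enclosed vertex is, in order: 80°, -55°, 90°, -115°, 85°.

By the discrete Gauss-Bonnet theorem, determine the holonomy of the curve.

Holonomy = total enclosed curvature = 80° + (-55°) + 90° + (-115°) + 85° = 85°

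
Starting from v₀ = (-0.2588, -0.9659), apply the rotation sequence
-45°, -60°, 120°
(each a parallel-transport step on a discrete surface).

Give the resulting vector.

Total rotation: (-45°) + (-60°) + 120° = 15°. Final vector: (0, -1)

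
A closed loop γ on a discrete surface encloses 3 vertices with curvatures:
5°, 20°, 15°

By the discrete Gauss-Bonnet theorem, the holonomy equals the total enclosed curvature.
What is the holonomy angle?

Holonomy = total enclosed curvature = 5° + 20° + 15° = 40°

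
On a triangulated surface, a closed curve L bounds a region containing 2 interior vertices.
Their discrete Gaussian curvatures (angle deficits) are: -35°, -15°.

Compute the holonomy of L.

Holonomy = total enclosed curvature = (-35°) + (-15°) = -50°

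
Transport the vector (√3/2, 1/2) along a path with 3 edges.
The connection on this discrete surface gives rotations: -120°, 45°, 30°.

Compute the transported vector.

Total rotation: (-120°) + 45° + 30° = -45°. Final vector: (0.9659, -0.2588)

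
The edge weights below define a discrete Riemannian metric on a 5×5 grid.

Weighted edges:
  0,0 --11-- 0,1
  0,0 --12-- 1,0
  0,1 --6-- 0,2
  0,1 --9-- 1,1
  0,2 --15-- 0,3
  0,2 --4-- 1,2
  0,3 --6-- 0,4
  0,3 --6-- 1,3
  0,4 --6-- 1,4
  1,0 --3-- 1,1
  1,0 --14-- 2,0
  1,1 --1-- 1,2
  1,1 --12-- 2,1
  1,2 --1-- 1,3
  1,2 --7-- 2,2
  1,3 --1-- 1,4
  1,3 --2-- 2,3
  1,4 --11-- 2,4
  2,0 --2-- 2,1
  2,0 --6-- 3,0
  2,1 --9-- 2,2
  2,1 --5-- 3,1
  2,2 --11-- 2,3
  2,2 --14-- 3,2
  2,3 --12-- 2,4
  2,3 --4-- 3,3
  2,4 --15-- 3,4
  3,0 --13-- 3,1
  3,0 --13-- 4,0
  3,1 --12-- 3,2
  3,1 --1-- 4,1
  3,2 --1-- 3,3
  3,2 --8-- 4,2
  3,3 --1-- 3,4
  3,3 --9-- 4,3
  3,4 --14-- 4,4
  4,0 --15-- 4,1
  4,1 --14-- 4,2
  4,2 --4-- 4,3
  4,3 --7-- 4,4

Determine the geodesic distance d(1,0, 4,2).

Shortest path: 1,0 → 1,1 → 1,2 → 1,3 → 2,3 → 3,3 → 3,2 → 4,2, total weight = 20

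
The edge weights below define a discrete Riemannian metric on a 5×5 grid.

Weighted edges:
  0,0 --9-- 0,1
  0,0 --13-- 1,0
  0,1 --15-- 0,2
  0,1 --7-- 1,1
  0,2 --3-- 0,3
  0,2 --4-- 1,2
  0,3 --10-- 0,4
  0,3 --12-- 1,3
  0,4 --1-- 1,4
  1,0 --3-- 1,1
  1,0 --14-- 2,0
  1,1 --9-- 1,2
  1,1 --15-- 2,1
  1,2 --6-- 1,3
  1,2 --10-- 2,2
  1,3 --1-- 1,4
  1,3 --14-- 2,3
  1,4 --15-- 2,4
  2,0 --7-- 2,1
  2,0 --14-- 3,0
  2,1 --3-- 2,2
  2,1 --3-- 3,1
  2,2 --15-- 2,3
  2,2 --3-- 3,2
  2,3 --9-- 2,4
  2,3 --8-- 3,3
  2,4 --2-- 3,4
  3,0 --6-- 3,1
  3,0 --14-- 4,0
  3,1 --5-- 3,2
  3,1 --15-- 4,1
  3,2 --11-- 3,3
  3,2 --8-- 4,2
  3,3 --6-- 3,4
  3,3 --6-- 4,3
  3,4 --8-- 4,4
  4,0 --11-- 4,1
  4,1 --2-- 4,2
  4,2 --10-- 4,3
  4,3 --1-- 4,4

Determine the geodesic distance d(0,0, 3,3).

Shortest path: 0,0 → 0,1 → 1,1 → 2,1 → 2,2 → 3,2 → 3,3, total weight = 48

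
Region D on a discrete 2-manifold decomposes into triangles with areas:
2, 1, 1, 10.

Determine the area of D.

2 + 1 + 1 + 10 = 14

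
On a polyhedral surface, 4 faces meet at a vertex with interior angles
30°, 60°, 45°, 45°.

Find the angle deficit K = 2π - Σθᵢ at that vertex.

Sum of angles = 180°. K = 360° - 180° = 180° = π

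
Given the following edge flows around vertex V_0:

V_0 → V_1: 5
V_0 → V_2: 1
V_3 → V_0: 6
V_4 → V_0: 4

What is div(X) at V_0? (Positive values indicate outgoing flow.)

Divergence = sum of outgoing flows = 5 + 1 + (-6) + (-4) = -4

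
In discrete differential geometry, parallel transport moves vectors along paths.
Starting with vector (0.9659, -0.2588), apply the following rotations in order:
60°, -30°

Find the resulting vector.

Total rotation: 60° + (-30°) = 30°. Final vector: (0.9659, 0.2588)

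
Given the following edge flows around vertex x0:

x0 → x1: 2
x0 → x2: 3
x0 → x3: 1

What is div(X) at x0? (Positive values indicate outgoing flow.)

Divergence = sum of outgoing flows = 2 + 3 + 1 = 6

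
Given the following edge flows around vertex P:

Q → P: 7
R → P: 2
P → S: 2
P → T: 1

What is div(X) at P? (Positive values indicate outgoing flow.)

Divergence = sum of outgoing flows = (-7) + (-2) + 2 + 1 = -6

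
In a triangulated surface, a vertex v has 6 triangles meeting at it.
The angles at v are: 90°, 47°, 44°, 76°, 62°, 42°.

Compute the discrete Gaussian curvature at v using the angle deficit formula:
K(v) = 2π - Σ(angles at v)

Sum of angles = 361°. K = 360° - 361° = -1° = -π/180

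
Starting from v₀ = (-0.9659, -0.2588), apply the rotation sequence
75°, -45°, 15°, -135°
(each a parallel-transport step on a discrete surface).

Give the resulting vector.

Total rotation: 75° + (-45°) + 15° + (-135°) = -90°. Final vector: (-0.2588, 0.9659)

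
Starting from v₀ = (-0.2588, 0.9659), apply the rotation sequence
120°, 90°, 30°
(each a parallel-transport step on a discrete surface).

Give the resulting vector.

Total rotation: 120° + 90° + 30° = 240° ≡ -120° (mod 360°). Final vector: (0.9659, -0.2588)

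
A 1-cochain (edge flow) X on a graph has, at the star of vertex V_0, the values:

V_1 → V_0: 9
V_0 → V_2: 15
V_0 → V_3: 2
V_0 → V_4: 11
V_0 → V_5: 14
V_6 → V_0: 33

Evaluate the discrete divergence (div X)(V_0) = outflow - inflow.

Divergence = sum of outgoing flows = (-9) + 15 + 2 + 11 + 14 + (-33) = 0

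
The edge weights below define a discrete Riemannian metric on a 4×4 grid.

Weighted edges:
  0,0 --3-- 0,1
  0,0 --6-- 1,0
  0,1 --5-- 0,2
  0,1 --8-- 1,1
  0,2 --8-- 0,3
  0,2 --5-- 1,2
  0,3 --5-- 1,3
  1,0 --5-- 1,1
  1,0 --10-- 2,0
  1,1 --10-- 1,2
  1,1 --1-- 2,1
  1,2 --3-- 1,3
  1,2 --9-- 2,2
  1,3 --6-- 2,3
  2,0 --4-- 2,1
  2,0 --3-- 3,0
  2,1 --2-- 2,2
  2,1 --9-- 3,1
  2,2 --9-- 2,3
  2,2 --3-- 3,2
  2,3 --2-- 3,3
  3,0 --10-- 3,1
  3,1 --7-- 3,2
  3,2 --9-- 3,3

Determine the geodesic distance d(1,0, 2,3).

Shortest path: 1,0 → 1,1 → 2,1 → 2,2 → 2,3, total weight = 17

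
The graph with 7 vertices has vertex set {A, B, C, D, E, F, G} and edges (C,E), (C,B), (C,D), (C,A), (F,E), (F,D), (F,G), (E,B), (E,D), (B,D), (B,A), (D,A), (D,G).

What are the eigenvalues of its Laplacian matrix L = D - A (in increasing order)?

Degrees: deg(A) = 3, deg(B) = 4, deg(C) = 4, deg(D) = 6, deg(E) = 4, deg(F) = 3, deg(G) = 2.
L = D − A with rows/columns ordered (A, B, C, D, E, F, G):
  [ 3, -1, -1, -1,  0,  0,  0]
  [-1,  4, -1, -1, -1,  0,  0]
  [-1, -1,  4, -1, -1,  0,  0]
  [-1, -1, -1,  6, -1, -1, -1]
  [ 0, -1, -1, -1,  4, -1,  0]
  [ 0,  0,  0, -1, -1,  3, -1]
  [ 0,  0,  0, -1,  0, -1,  2]
Characteristic polynomial: det(λI − L) = λ(λ² − 7λ + 8)(λ − 3)(λ − 4)(λ − 5)(λ − 7).
Roots: λ = 0; (λ² − 7λ + 8) = 0 ⇒ λ = (7 ± √17)/2 ≈ 1.4384, 5.5616; (λ − 3) = 0 ⇒ λ = 3; (λ − 4) = 0 ⇒ λ = 4; (λ − 5) = 0 ⇒ λ = 5; (λ − 7) = 0 ⇒ λ = 7.
(Check: the roots sum (with multiplicity) to 26, matching trace L = Σdeg = 2·13 = 26.)
Laplacian eigenvalues (increasing order): [0.0, 1.4384, 3.0, 4.0, 5.0, 5.5616, 7.0]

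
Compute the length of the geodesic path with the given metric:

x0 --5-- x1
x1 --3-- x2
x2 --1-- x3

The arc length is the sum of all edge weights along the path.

Arc length = 5 + 3 + 1 = 9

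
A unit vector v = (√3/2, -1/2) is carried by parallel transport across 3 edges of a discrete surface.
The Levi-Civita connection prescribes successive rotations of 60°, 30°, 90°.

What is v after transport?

Total rotation: 60° + 30° + 90° = 180°. Final vector: (-0.8660, 0.5000)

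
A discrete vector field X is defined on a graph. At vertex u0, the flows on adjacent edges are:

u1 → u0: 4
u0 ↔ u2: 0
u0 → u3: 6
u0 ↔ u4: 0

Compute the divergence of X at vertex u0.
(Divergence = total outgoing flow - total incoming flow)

Divergence = sum of outgoing flows = (-4) + 0 + 6 + 0 = 2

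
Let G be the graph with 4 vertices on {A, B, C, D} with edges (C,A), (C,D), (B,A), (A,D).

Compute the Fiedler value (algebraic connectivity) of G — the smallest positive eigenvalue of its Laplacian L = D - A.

Degrees: deg(A) = 3, deg(B) = 1, deg(C) = 2, deg(D) = 2.
L = D − A with rows/columns ordered (A, B, C, D):
  [ 3, -1, -1, -1]
  [-1,  1,  0,  0]
  [-1,  0,  2, -1]
  [-1,  0, -1,  2]
Characteristic polynomial: det(λI − L) = λ(λ − 1)(λ − 3)(λ − 4).
Roots: λ = 0; (λ − 1) = 0 ⇒ λ = 1; (λ − 3) = 0 ⇒ λ = 3; (λ − 4) = 0 ⇒ λ = 4.
(Check: the roots sum (with multiplicity) to 8, matching trace L = Σdeg = 2·4 = 8.)
Laplacian eigenvalues: [0.0, 1.0, 3.0, 4.0]. Algebraic connectivity (smallest non-zero eigenvalue) = 1.0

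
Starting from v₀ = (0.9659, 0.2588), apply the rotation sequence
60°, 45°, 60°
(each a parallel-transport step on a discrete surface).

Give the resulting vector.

Total rotation: 60° + 45° + 60° = 165°. Final vector: (-1, 0)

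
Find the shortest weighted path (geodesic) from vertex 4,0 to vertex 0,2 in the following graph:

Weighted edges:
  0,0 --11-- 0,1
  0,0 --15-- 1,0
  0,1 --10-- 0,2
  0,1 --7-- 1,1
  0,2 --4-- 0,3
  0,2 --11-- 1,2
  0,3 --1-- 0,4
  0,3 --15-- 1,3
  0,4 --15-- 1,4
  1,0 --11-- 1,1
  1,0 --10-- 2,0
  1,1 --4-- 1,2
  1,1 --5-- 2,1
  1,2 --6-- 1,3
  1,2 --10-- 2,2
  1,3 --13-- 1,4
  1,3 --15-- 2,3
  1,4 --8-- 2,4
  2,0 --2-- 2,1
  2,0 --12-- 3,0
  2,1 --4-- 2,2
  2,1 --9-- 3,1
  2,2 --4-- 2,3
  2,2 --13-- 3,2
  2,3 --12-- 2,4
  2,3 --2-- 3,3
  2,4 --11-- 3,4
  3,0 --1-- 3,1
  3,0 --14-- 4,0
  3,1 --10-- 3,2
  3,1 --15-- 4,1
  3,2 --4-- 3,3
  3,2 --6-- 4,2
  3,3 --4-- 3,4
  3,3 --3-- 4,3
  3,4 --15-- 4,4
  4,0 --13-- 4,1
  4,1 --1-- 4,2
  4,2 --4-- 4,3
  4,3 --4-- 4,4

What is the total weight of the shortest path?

Shortest path: 4,0 → 3,0 → 3,1 → 2,1 → 1,1 → 1,2 → 0,2, total weight = 44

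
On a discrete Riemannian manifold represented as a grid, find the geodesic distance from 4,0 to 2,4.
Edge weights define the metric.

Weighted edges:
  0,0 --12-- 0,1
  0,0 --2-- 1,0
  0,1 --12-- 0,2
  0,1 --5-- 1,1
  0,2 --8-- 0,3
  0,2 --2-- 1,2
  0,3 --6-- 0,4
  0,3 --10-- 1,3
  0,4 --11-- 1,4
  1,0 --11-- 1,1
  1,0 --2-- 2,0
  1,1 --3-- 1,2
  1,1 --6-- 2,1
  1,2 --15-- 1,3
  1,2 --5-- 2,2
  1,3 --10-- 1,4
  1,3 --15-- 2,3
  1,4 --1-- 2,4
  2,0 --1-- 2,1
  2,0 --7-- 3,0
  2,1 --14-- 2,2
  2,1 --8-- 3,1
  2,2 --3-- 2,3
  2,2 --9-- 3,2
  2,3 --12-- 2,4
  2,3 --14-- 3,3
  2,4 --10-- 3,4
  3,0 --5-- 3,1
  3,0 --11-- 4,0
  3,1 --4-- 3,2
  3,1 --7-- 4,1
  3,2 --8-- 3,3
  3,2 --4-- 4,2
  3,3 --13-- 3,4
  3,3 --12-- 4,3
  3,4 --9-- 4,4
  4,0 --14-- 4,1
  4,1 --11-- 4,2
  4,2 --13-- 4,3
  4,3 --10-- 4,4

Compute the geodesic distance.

Shortest path: 4,0 → 3,0 → 3,1 → 3,2 → 2,2 → 2,3 → 2,4, total weight = 44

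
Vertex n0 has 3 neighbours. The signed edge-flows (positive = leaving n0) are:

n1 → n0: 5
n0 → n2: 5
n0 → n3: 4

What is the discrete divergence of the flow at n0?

Divergence = sum of outgoing flows = (-5) + 5 + 4 = 4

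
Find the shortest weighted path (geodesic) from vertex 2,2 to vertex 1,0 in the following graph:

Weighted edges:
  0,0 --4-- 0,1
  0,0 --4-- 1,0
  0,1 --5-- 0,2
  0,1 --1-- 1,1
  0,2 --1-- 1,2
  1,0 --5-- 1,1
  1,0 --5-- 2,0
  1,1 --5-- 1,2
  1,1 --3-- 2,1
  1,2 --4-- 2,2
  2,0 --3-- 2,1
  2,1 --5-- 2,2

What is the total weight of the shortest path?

Shortest path: 2,2 → 2,1 → 1,1 → 1,0, total weight = 13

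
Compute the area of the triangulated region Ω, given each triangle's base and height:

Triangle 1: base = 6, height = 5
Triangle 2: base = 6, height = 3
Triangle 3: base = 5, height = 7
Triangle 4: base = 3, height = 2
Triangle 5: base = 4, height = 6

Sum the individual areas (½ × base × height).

(1/2)×6×5 + (1/2)×6×3 + (1/2)×5×7 + (1/2)×3×2 + (1/2)×4×6 = 56.5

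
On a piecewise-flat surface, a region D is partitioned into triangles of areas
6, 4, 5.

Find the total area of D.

6 + 4 + 5 = 15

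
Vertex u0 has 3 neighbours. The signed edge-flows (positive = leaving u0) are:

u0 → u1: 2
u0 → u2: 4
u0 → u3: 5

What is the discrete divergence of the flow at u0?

Divergence = sum of outgoing flows = 2 + 4 + 5 = 11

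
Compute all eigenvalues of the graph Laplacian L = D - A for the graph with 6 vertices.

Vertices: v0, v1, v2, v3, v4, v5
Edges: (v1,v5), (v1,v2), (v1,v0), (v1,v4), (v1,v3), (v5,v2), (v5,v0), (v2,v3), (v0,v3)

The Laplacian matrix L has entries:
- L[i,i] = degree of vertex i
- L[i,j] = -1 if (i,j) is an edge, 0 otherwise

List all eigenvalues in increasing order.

Degrees: deg(v0) = 3, deg(v1) = 5, deg(v2) = 3, deg(v3) = 3, deg(v4) = 1, deg(v5) = 3.
L = D − A with rows/columns ordered (v0, v1, v2, v3, v4, v5):
  [ 3, -1,  0, -1,  0, -1]
  [-1,  5, -1, -1, -1, -1]
  [ 0, -1,  3, -1,  0, -1]
  [-1, -1, -1,  3,  0,  0]
  [ 0, -1,  0,  0,  1,  0]
  [-1, -1, -1,  0,  0,  3]
Characteristic polynomial: det(λI − L) = λ(λ − 1)(λ − 3)²(λ − 5)(λ − 6).
Roots: λ = 0; (λ − 1) = 0 ⇒ λ = 1; (λ − 3) = 0 ⇒ λ = 3 (multiplicity 2); (λ − 5) = 0 ⇒ λ = 5; (λ − 6) = 0 ⇒ λ = 6.
(Check: the roots sum (with multiplicity) to 18, matching trace L = Σdeg = 2·9 = 18.)
Laplacian eigenvalues (increasing order): [0.0, 1.0, 3.0, 3.0, 5.0, 6.0]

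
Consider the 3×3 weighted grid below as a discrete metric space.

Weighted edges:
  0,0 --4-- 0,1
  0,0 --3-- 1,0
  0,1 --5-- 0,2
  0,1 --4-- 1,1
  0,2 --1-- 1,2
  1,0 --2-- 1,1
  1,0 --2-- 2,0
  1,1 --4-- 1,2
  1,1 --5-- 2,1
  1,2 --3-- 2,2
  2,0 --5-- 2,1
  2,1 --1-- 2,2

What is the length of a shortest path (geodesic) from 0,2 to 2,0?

Shortest path: 0,2 → 1,2 → 1,1 → 1,0 → 2,0, total weight = 9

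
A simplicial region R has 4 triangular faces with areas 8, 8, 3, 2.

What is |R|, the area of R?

8 + 8 + 3 + 2 = 21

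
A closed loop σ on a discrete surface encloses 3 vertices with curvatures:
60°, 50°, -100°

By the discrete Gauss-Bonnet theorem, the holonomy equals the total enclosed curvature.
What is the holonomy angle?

Holonomy = total enclosed curvature = 60° + 50° + (-100°) = 10°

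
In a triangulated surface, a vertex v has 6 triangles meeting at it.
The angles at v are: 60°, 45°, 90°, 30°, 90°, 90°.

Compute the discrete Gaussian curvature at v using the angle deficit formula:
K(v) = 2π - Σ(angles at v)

Sum of angles = 405°. K = 360° - 405° = -45°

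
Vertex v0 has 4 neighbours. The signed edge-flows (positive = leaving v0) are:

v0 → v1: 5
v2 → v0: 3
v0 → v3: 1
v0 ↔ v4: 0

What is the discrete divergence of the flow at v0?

Divergence = sum of outgoing flows = 5 + (-3) + 1 + 0 = 3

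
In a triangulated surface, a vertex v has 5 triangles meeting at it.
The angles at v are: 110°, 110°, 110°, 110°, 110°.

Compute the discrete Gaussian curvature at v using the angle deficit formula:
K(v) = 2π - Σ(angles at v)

Sum of angles = 550°. K = 360° - 550° = -190° = -19π/18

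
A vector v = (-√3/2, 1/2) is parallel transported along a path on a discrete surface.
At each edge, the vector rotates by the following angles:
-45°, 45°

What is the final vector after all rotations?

Total rotation: (-45°) + 45° = 0°. Final vector: (-0.8660, 0.5000)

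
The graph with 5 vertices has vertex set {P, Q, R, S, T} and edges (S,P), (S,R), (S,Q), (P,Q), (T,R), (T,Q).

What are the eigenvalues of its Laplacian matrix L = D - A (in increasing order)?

Degrees: deg(P) = 2, deg(Q) = 3, deg(R) = 2, deg(S) = 3, deg(T) = 2.
L = D − A with rows/columns ordered (P, Q, R, S, T):
  [ 2, -1,  0, -1,  0]
  [-1,  3,  0, -1, -1]
  [ 0,  0,  2, -1, -1]
  [-1, -1, -1,  3,  0]
  [ 0, -1, -1,  0,  2]
Characteristic polynomial: det(λI − L) = λ(λ² − 5λ + 5)(λ² − 7λ + 11).
Roots: λ = 0; (λ² − 5λ + 5) = 0 ⇒ λ = (5 ± √5)/2 ≈ 1.382, 3.618; (λ² − 7λ + 11) = 0 ⇒ λ = (7 ± √5)/2 ≈ 2.382, 4.618.
(Check: the roots sum (with multiplicity) to 12, matching trace L = Σdeg = 2·6 = 12.)
Laplacian eigenvalues (increasing order): [0.0, 1.382, 2.382, 3.618, 4.618]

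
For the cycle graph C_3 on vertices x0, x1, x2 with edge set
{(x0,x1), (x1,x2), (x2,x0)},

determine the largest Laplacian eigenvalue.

The cycle graph C_n has Laplacian eigenvalues λ_k = 2 − 2cos(2πk/n), k = 0, 1, …, n−1. Here n = 3:
k=0: 2 − 2cos(0) = 0.0; k=1: 2 − 2cos(2π/3) = 3.0; k=2: 2 − 2cos(4π/3) = 3.0.
Laplacian eigenvalues: [0.0, 3.0, 3.0]. Largest eigenvalue (spectral radius) = 3.0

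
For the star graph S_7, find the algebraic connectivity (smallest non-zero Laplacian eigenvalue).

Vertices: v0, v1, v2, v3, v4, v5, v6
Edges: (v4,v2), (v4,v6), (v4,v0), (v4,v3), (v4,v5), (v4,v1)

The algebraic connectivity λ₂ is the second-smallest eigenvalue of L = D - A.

The star S_7 is the complete bipartite graph K_{1,6} (one hub of degree 6, 6 leaves of degree 1). The Laplacian spectrum of K_{p,q} is 0, p (multiplicity q−1), q (multiplicity p−1), p+q. With p = 1, q = 6: 0 once, 1 with multiplicity 5, and 7 once. (Check: trace L = sum of degrees = 12 = 5·1 + 7.)
Laplacian eigenvalues: [0.0, 1.0, 1.0, 1.0, 1.0, 1.0, 7.0]. Algebraic connectivity (smallest non-zero eigenvalue) = 1.0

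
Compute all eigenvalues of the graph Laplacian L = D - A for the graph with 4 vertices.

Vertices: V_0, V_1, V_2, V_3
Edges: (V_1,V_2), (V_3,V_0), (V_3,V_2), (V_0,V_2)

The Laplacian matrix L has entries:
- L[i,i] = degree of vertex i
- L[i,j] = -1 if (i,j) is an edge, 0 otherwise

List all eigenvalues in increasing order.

Degrees: deg(V_0) = 2, deg(V_1) = 1, deg(V_2) = 3, deg(V_3) = 2.
L = D − A with rows/columns ordered (V_0, V_1, V_2, V_3):
  [ 2,  0, -1, -1]
  [ 0,  1, -1,  0]
  [-1, -1,  3, -1]
  [-1,  0, -1,  2]
Characteristic polynomial: det(λI − L) = λ(λ − 1)(λ − 3)(λ − 4).
Roots: λ = 0; (λ − 1) = 0 ⇒ λ = 1; (λ − 3) = 0 ⇒ λ = 3; (λ − 4) = 0 ⇒ λ = 4.
(Check: the roots sum (with multiplicity) to 8, matching trace L = Σdeg = 2·4 = 8.)
Laplacian eigenvalues (increasing order): [0.0, 1.0, 3.0, 4.0]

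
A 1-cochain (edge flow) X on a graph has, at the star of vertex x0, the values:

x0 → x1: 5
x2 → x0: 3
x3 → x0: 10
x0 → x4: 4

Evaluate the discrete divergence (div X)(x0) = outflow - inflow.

Divergence = sum of outgoing flows = 5 + (-3) + (-10) + 4 = -4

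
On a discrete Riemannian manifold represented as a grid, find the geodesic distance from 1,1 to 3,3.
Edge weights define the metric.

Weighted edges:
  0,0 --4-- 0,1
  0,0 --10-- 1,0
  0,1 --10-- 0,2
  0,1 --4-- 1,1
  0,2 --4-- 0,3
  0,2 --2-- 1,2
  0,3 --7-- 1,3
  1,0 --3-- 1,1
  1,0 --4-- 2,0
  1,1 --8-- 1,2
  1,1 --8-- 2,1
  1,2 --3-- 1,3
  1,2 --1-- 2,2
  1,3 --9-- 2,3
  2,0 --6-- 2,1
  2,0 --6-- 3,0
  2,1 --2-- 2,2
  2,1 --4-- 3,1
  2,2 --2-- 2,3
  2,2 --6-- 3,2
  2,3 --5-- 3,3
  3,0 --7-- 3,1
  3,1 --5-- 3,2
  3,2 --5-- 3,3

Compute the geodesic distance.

Shortest path: 1,1 → 1,2 → 2,2 → 2,3 → 3,3, total weight = 16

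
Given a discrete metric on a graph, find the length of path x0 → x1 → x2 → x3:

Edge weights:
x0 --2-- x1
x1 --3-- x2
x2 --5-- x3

Arc length = 2 + 3 + 5 = 10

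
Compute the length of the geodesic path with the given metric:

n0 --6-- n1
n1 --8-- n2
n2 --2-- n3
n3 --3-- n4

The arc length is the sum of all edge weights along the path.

Arc length = 6 + 8 + 2 + 3 = 19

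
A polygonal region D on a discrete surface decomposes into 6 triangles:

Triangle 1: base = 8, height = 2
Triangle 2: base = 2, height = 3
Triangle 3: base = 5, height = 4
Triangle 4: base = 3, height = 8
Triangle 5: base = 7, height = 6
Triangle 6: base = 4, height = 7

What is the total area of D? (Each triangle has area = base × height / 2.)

(1/2)×8×2 + (1/2)×2×3 + (1/2)×5×4 + (1/2)×3×8 + (1/2)×7×6 + (1/2)×4×7 = 68.0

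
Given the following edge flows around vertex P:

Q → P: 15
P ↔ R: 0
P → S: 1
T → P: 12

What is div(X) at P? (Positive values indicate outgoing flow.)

Divergence = sum of outgoing flows = (-15) + 0 + 1 + (-12) = -26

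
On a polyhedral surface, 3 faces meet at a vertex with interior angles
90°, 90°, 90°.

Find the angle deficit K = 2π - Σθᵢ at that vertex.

Sum of angles = 270°. K = 360° - 270° = 90°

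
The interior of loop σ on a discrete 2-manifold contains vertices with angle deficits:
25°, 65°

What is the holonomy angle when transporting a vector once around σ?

Holonomy = total enclosed curvature = 25° + 65° = 90°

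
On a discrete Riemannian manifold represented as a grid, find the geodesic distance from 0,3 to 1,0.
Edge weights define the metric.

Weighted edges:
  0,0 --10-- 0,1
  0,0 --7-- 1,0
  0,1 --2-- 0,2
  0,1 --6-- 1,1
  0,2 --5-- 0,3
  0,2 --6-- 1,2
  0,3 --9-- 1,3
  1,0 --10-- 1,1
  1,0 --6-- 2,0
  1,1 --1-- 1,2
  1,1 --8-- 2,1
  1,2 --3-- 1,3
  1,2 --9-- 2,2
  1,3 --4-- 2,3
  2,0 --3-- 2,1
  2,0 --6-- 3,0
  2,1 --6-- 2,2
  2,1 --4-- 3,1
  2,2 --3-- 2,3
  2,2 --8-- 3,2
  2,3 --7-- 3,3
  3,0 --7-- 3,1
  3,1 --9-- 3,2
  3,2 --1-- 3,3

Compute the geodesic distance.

Shortest path: 0,3 → 0,2 → 1,2 → 1,1 → 1,0, total weight = 22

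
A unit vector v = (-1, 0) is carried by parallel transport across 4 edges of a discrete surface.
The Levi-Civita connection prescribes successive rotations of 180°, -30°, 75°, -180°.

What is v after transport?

Total rotation: 180° + (-30°) + 75° + (-180°) = 45°. Final vector: (-0.7071, -0.7071)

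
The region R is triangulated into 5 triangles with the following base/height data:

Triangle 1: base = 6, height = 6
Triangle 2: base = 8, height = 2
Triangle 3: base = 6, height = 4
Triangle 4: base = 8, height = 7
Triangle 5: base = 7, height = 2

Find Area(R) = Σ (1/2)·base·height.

(1/2)×6×6 + (1/2)×8×2 + (1/2)×6×4 + (1/2)×8×7 + (1/2)×7×2 = 73.0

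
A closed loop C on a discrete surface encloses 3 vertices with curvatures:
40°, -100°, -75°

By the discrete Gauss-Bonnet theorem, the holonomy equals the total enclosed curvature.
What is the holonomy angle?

Holonomy = total enclosed curvature = 40° + (-100°) + (-75°) = -135°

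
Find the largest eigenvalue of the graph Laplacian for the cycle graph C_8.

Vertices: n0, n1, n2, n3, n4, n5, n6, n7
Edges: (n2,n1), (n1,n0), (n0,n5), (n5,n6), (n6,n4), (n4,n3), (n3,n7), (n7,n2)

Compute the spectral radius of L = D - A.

The cycle graph C_n has Laplacian eigenvalues λ_k = 2 − 2cos(2πk/n), k = 0, 1, …, n−1. Here n = 8:
k=0: 2 − 2cos(0) = 0.0; k=1: 2 − 2cos(π/4) = 0.5858; k=2: 2 − 2cos(π/2) = 2.0; k=3: 2 − 2cos(3π/4) = 3.4142; k=4: 2 − 2cos(π) = 4.0; k=5: 2 − 2cos(5π/4) = 3.4142; k=6: 2 − 2cos(3π/2) = 2.0; k=7: 2 − 2cos(7π/4) = 0.5858.
Laplacian eigenvalues: [0.0, 0.5858, 0.5858, 2.0, 2.0, 3.4142, 3.4142, 4.0]. Largest eigenvalue (spectral radius) = 4.0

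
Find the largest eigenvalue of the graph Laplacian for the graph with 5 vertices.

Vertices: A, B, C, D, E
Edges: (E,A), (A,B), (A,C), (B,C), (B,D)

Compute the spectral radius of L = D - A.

Degrees: deg(A) = 3, deg(B) = 3, deg(C) = 2, deg(D) = 1, deg(E) = 1.
L = D − A with rows/columns ordered (A, B, C, D, E):
  [ 3, -1, -1,  0, -1]
  [-1,  3, -1, -1,  0]
  [-1, -1,  2,  0,  0]
  [ 0, -1,  0,  1,  0]
  [-1,  0,  0,  0,  1]
Characteristic polynomial: det(λI − L) = λ(λ² − 5λ + 3)(λ² − 5λ + 5).
Roots: λ = 0; (λ² − 5λ + 3) = 0 ⇒ λ = (5 ± √13)/2 ≈ 0.6972, 4.3028; (λ² − 5λ + 5) = 0 ⇒ λ = (5 ± √5)/2 ≈ 1.382, 3.618.
(Check: the roots sum (with multiplicity) to 10, matching trace L = Σdeg = 2·5 = 10.)
Laplacian eigenvalues: [0.0, 0.6972, 1.382, 3.618, 4.3028]. Largest eigenvalue (spectral radius) = 4.3028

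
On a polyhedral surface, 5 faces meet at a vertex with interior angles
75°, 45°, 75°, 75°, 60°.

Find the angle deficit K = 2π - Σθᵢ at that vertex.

Sum of angles = 330°. K = 360° - 330° = 30°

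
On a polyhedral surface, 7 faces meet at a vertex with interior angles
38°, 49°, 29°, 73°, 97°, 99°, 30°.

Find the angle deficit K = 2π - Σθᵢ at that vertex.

Sum of angles = 415°. K = 360° - 415° = -55° = -11π/36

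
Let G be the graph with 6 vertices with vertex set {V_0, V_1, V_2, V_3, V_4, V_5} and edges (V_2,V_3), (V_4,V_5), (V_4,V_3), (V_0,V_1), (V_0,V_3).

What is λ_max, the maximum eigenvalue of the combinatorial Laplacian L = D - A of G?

Degrees: deg(V_0) = 2, deg(V_1) = 1, deg(V_2) = 1, deg(V_3) = 3, deg(V_4) = 2, deg(V_5) = 1.
L = D − A with rows/columns ordered (V_0, V_1, V_2, V_3, V_4, V_5):
  [ 2, -1,  0, -1,  0,  0]
  [-1,  1,  0,  0,  0,  0]
  [ 0,  0,  1, -1,  0,  0]
  [-1,  0, -1,  3, -1,  0]
  [ 0,  0,  0, -1,  2, -1]
  [ 0,  0,  0,  0, -1,  1]
Characteristic polynomial: det(λI − L) = λ(λ² − 3λ + 1)(λ² − 5λ + 3)(λ − 2).
Roots: λ = 0; (λ² − 3λ + 1) = 0 ⇒ λ = (3 ± √5)/2 ≈ 0.382, 2.618; (λ² − 5λ + 3) = 0 ⇒ λ = (5 ± √13)/2 ≈ 0.6972, 4.3028; (λ − 2) = 0 ⇒ λ = 2.
(Check: the roots sum (with multiplicity) to 10, matching trace L = Σdeg = 2·5 = 10.)
Laplacian eigenvalues: [0.0, 0.382, 0.6972, 2.0, 2.618, 4.3028]. Largest eigenvalue (spectral radius) = 4.3028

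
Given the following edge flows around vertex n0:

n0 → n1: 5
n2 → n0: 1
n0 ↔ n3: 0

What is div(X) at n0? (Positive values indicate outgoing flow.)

Divergence = sum of outgoing flows = 5 + (-1) + 0 = 4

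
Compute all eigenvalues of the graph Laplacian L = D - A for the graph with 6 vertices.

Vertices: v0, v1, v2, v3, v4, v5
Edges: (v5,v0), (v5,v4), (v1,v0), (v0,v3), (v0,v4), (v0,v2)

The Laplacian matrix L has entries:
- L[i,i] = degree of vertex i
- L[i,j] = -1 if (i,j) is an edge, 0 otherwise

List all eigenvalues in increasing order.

Degrees: deg(v0) = 5, deg(v1) = 1, deg(v2) = 1, deg(v3) = 1, deg(v4) = 2, deg(v5) = 2.
L = D − A with rows/columns ordered (v0, v1, v2, v3, v4, v5):
  [ 5, -1, -1, -1, -1, -1]
  [-1,  1,  0,  0,  0,  0]
  [-1,  0,  1,  0,  0,  0]
  [-1,  0,  0,  1,  0,  0]
  [-1,  0,  0,  0,  2, -1]
  [-1,  0,  0,  0, -1,  2]
Characteristic polynomial: det(λI − L) = λ(λ − 1)³(λ − 3)(λ − 6).
Roots: λ = 0; (λ − 1) = 0 ⇒ λ = 1 (multiplicity 3); (λ − 3) = 0 ⇒ λ = 3; (λ − 6) = 0 ⇒ λ = 6.
(Check: the roots sum (with multiplicity) to 12, matching trace L = Σdeg = 2·6 = 12.)
Laplacian eigenvalues (increasing order): [0.0, 1.0, 1.0, 1.0, 3.0, 6.0]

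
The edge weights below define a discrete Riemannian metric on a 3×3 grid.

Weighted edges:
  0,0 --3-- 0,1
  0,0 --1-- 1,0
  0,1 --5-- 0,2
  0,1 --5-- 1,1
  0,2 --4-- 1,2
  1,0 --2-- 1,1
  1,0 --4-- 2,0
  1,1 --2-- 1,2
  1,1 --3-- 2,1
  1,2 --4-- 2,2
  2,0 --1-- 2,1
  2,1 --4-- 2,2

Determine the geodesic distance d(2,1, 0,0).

Shortest path: 2,1 → 2,0 → 1,0 → 0,0, total weight = 6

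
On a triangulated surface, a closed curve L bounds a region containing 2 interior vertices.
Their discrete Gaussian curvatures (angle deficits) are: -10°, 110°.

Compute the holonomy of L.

Holonomy = total enclosed curvature = (-10°) + 110° = 100°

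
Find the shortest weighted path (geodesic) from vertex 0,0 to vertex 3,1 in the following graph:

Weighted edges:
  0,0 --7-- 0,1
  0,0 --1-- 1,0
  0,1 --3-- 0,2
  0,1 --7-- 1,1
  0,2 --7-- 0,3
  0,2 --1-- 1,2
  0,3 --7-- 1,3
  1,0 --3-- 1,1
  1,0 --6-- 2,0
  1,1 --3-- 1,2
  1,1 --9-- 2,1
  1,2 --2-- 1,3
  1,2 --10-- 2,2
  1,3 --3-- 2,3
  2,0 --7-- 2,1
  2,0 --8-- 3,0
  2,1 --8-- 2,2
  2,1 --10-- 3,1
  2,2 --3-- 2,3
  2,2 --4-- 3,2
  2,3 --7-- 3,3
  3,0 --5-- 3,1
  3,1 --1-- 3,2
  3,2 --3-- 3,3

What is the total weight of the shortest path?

Shortest path: 0,0 → 1,0 → 2,0 → 3,0 → 3,1, total weight = 20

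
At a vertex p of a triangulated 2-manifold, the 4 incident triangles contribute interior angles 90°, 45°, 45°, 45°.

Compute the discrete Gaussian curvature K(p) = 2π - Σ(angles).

Sum of angles = 225°. K = 360° - 225° = 135°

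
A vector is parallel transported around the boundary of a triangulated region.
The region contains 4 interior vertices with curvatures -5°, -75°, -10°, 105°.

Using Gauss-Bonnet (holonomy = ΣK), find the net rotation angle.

Holonomy = total enclosed curvature = (-5°) + (-75°) + (-10°) + 105° = 15°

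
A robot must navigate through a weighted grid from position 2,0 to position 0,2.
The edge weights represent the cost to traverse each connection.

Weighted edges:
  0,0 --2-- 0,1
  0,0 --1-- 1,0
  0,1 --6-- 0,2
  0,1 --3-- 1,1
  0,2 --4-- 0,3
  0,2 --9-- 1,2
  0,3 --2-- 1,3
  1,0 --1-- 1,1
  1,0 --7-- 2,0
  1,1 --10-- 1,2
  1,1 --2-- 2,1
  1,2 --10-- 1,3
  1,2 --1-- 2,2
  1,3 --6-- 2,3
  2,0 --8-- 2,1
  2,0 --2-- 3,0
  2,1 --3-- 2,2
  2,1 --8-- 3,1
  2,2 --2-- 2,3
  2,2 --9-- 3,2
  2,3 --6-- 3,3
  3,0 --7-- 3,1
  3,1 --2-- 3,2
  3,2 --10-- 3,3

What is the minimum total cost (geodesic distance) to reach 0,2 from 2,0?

Shortest path: 2,0 → 1,0 → 0,0 → 0,1 → 0,2, total weight = 16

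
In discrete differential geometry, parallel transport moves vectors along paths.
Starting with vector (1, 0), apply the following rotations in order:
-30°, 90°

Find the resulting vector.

Total rotation: (-30°) + 90° = 60°. Final vector: (0.5000, 0.8660)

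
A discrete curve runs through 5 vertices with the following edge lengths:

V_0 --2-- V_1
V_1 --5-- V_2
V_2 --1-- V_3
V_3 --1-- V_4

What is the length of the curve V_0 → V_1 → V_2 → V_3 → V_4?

Arc length = 2 + 5 + 1 + 1 = 9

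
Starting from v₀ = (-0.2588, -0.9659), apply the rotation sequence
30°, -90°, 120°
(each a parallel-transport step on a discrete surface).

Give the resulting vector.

Total rotation: 30° + (-90°) + 120° = 60°. Final vector: (0.7071, -0.7071)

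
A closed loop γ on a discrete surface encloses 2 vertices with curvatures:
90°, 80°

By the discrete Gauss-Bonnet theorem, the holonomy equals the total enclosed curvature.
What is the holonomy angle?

Holonomy = total enclosed curvature = 90° + 80° = 170°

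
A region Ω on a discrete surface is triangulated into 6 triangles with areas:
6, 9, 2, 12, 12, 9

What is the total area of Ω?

6 + 9 + 2 + 12 + 12 + 9 = 50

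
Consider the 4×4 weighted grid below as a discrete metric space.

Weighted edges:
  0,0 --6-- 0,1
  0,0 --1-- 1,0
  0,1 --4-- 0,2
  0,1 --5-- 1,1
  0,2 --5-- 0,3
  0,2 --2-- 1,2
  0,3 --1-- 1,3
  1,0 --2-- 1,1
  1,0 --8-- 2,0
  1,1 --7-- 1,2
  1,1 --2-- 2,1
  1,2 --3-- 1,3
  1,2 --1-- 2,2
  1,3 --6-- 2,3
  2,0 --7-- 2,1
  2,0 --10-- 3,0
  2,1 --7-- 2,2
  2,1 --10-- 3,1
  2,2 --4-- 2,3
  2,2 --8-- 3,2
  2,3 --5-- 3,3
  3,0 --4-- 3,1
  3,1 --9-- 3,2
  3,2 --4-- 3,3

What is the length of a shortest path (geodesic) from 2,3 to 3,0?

Shortest path: 2,3 → 3,3 → 3,2 → 3,1 → 3,0, total weight = 22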